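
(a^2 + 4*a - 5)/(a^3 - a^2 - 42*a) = (-a^2 - 4*a + 5)/(a*(-a^2 + a + 42))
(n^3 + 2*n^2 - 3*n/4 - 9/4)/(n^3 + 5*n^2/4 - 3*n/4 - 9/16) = 4*(2*n^2 + n - 3)/(8*n^2 - 2*n - 3)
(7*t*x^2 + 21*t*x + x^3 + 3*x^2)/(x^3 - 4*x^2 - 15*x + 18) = x*(7*t + x)/(x^2 - 7*x + 6)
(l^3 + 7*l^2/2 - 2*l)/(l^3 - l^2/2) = (l + 4)/l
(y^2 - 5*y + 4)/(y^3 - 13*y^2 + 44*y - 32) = 1/(y - 8)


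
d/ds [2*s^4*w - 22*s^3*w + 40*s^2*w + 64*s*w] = 2*w*(4*s^3 - 33*s^2 + 40*s + 32)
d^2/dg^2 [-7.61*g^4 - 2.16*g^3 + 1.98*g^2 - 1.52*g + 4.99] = -91.32*g^2 - 12.96*g + 3.96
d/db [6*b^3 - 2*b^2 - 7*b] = 18*b^2 - 4*b - 7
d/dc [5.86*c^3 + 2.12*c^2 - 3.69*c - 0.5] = 17.58*c^2 + 4.24*c - 3.69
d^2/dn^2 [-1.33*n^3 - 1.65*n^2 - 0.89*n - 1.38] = -7.98*n - 3.3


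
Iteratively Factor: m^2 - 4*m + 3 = (m - 1)*(m - 3)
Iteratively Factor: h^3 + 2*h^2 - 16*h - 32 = (h - 4)*(h^2 + 6*h + 8) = (h - 4)*(h + 2)*(h + 4)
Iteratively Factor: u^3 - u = (u)*(u^2 - 1) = u*(u - 1)*(u + 1)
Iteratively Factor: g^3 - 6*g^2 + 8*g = (g)*(g^2 - 6*g + 8) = g*(g - 2)*(g - 4)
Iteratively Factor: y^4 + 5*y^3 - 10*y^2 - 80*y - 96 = (y + 3)*(y^3 + 2*y^2 - 16*y - 32) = (y - 4)*(y + 3)*(y^2 + 6*y + 8) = (y - 4)*(y + 2)*(y + 3)*(y + 4)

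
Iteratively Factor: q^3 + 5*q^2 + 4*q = (q + 4)*(q^2 + q) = (q + 1)*(q + 4)*(q)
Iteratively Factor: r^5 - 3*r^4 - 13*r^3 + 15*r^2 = (r - 5)*(r^4 + 2*r^3 - 3*r^2) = (r - 5)*(r - 1)*(r^3 + 3*r^2) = r*(r - 5)*(r - 1)*(r^2 + 3*r) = r*(r - 5)*(r - 1)*(r + 3)*(r)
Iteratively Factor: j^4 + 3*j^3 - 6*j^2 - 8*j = (j + 1)*(j^3 + 2*j^2 - 8*j) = (j + 1)*(j + 4)*(j^2 - 2*j) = j*(j + 1)*(j + 4)*(j - 2)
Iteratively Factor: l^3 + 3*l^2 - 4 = (l + 2)*(l^2 + l - 2) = (l - 1)*(l + 2)*(l + 2)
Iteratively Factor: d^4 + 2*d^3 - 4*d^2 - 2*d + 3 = (d - 1)*(d^3 + 3*d^2 - d - 3) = (d - 1)*(d + 3)*(d^2 - 1) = (d - 1)^2*(d + 3)*(d + 1)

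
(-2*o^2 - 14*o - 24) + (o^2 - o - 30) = -o^2 - 15*o - 54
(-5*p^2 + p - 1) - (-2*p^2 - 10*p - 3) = -3*p^2 + 11*p + 2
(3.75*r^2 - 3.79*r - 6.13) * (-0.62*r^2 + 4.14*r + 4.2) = -2.325*r^4 + 17.8748*r^3 + 3.86*r^2 - 41.2962*r - 25.746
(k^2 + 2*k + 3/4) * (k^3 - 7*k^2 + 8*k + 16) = k^5 - 5*k^4 - 21*k^3/4 + 107*k^2/4 + 38*k + 12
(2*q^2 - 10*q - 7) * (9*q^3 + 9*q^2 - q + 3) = 18*q^5 - 72*q^4 - 155*q^3 - 47*q^2 - 23*q - 21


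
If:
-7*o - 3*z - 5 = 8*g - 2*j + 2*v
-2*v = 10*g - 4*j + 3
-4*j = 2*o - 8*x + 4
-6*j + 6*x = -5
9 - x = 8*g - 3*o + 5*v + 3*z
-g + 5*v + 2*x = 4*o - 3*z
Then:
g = 229/168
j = 69/56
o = -241/84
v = -983/168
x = 67/168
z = 1541/252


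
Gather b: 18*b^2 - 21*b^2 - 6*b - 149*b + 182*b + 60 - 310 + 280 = -3*b^2 + 27*b + 30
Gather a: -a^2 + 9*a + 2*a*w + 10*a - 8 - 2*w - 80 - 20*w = -a^2 + a*(2*w + 19) - 22*w - 88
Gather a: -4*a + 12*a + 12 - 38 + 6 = 8*a - 20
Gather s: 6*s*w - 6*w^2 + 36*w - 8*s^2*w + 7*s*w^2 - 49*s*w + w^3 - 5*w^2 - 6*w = -8*s^2*w + s*(7*w^2 - 43*w) + w^3 - 11*w^2 + 30*w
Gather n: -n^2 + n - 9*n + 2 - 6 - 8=-n^2 - 8*n - 12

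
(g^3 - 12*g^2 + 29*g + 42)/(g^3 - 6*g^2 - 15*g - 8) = (g^2 - 13*g + 42)/(g^2 - 7*g - 8)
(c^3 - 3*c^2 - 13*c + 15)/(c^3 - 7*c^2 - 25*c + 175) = (c^2 + 2*c - 3)/(c^2 - 2*c - 35)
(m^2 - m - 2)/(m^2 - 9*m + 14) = (m + 1)/(m - 7)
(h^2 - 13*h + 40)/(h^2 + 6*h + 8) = (h^2 - 13*h + 40)/(h^2 + 6*h + 8)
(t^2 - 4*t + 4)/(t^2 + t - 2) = (t^2 - 4*t + 4)/(t^2 + t - 2)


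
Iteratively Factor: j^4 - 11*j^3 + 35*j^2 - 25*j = (j - 5)*(j^3 - 6*j^2 + 5*j) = (j - 5)^2*(j^2 - j) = (j - 5)^2*(j - 1)*(j)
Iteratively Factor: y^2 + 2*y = (y + 2)*(y)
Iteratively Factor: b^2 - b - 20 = (b + 4)*(b - 5)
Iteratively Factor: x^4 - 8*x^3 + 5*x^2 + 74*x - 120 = (x + 3)*(x^3 - 11*x^2 + 38*x - 40) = (x - 4)*(x + 3)*(x^2 - 7*x + 10) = (x - 5)*(x - 4)*(x + 3)*(x - 2)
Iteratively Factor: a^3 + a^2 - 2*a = (a - 1)*(a^2 + 2*a) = (a - 1)*(a + 2)*(a)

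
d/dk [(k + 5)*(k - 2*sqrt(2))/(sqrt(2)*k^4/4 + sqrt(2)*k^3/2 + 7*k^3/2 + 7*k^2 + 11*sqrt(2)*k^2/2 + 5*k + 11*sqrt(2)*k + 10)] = 4*(-2*(k + 5)*(k - 2*sqrt(2))*(2*sqrt(2)*k^3 + 3*sqrt(2)*k^2 + 21*k^2 + 28*k + 22*sqrt(2)*k + 10 + 22*sqrt(2)) + (2*k - 2*sqrt(2) + 5)*(sqrt(2)*k^4 + 2*sqrt(2)*k^3 + 14*k^3 + 28*k^2 + 22*sqrt(2)*k^2 + 20*k + 44*sqrt(2)*k + 40))/(sqrt(2)*k^4 + 2*sqrt(2)*k^3 + 14*k^3 + 28*k^2 + 22*sqrt(2)*k^2 + 20*k + 44*sqrt(2)*k + 40)^2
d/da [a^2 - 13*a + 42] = 2*a - 13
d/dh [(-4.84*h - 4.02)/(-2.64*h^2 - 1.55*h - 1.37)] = (-12.7776*h^2 - 21.2256*h + 0.399800000000001)/(6.9696*h^4 + 8.184*h^3 + 9.6361*h^2 + 4.247*h + 1.8769)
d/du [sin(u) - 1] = cos(u)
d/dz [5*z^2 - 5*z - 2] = 10*z - 5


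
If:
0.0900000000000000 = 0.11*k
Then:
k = 0.82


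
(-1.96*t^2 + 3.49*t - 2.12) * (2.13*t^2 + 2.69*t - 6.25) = -4.1748*t^4 + 2.1613*t^3 + 17.1225*t^2 - 27.5153*t + 13.25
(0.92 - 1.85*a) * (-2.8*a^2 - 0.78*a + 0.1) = 5.18*a^3 - 1.133*a^2 - 0.9026*a + 0.092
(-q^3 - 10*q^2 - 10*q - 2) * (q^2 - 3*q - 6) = -q^5 - 7*q^4 + 26*q^3 + 88*q^2 + 66*q + 12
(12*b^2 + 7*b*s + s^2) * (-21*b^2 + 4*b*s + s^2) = -252*b^4 - 99*b^3*s + 19*b^2*s^2 + 11*b*s^3 + s^4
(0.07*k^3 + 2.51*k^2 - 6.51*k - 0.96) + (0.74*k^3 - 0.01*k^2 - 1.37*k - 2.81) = 0.81*k^3 + 2.5*k^2 - 7.88*k - 3.77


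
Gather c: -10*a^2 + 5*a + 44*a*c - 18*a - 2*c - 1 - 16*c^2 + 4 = -10*a^2 - 13*a - 16*c^2 + c*(44*a - 2) + 3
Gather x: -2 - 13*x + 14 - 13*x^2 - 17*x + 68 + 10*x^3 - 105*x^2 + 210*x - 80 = 10*x^3 - 118*x^2 + 180*x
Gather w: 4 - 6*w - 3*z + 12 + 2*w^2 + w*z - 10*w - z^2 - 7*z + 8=2*w^2 + w*(z - 16) - z^2 - 10*z + 24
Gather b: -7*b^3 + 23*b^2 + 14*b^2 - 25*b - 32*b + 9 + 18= -7*b^3 + 37*b^2 - 57*b + 27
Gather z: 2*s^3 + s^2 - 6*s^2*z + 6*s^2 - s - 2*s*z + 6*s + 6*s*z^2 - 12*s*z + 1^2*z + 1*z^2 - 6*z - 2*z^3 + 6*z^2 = 2*s^3 + 7*s^2 + 5*s - 2*z^3 + z^2*(6*s + 7) + z*(-6*s^2 - 14*s - 5)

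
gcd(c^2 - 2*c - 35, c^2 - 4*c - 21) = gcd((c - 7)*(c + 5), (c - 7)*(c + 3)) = c - 7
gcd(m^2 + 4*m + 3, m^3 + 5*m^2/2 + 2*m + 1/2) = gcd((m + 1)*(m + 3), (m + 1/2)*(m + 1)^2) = m + 1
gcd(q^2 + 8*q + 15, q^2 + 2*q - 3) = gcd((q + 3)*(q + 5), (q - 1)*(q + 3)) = q + 3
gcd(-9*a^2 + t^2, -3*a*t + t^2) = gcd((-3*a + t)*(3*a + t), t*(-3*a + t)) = -3*a + t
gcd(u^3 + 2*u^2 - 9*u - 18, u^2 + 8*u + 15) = u + 3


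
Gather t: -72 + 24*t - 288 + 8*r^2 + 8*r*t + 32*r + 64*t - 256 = 8*r^2 + 32*r + t*(8*r + 88) - 616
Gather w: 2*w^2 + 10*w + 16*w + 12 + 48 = 2*w^2 + 26*w + 60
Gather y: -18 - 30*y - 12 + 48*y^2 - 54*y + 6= 48*y^2 - 84*y - 24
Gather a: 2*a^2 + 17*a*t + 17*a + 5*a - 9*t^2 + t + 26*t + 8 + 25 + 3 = 2*a^2 + a*(17*t + 22) - 9*t^2 + 27*t + 36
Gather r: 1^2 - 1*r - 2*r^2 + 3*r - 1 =-2*r^2 + 2*r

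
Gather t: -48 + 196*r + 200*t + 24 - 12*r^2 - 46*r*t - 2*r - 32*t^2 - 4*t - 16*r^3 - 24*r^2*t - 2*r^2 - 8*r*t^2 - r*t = -16*r^3 - 14*r^2 + 194*r + t^2*(-8*r - 32) + t*(-24*r^2 - 47*r + 196) - 24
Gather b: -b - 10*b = -11*b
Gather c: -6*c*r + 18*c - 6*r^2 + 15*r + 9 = c*(18 - 6*r) - 6*r^2 + 15*r + 9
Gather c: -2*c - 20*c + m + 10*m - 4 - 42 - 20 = -22*c + 11*m - 66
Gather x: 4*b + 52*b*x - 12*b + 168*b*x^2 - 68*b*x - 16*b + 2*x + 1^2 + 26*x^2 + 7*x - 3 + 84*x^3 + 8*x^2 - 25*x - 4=-24*b + 84*x^3 + x^2*(168*b + 34) + x*(-16*b - 16) - 6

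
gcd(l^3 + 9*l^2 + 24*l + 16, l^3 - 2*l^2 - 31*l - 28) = l^2 + 5*l + 4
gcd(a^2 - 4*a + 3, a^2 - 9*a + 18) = a - 3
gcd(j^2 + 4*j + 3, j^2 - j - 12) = j + 3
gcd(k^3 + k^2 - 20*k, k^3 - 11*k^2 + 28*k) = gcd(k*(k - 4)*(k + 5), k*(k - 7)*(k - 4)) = k^2 - 4*k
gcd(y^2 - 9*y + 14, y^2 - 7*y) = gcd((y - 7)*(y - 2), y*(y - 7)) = y - 7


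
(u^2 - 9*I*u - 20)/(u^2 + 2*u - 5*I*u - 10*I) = (u - 4*I)/(u + 2)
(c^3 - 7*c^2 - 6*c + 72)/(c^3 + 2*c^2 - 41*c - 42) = (c^2 - c - 12)/(c^2 + 8*c + 7)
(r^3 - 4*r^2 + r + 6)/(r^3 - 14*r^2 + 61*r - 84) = (r^2 - r - 2)/(r^2 - 11*r + 28)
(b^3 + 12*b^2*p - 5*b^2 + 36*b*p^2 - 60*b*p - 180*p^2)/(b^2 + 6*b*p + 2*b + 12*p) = (b^2 + 6*b*p - 5*b - 30*p)/(b + 2)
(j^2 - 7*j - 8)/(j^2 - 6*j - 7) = (j - 8)/(j - 7)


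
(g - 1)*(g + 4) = g^2 + 3*g - 4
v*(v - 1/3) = v^2 - v/3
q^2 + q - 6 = (q - 2)*(q + 3)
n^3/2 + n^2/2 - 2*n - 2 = (n/2 + 1/2)*(n - 2)*(n + 2)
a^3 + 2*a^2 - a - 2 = (a - 1)*(a + 1)*(a + 2)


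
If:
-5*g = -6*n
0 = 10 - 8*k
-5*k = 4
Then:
No Solution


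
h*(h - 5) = h^2 - 5*h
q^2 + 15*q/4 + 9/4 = (q + 3/4)*(q + 3)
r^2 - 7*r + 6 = (r - 6)*(r - 1)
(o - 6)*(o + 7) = o^2 + o - 42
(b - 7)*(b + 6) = b^2 - b - 42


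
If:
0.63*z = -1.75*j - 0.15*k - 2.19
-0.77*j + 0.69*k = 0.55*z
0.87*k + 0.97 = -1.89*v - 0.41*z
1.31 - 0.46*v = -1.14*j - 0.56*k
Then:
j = 3.15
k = -5.24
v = 4.28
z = -10.98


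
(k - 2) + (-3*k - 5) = -2*k - 7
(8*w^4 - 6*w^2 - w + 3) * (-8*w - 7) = -64*w^5 - 56*w^4 + 48*w^3 + 50*w^2 - 17*w - 21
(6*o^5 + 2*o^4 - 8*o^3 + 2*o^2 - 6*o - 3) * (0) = 0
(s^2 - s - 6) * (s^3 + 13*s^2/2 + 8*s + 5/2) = s^5 + 11*s^4/2 - 9*s^3/2 - 89*s^2/2 - 101*s/2 - 15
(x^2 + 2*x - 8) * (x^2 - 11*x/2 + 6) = x^4 - 7*x^3/2 - 13*x^2 + 56*x - 48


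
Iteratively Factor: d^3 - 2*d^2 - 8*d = (d)*(d^2 - 2*d - 8) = d*(d - 4)*(d + 2)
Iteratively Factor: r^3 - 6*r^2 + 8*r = (r - 2)*(r^2 - 4*r) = (r - 4)*(r - 2)*(r)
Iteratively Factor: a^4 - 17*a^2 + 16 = (a - 4)*(a^3 + 4*a^2 - a - 4) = (a - 4)*(a - 1)*(a^2 + 5*a + 4) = (a - 4)*(a - 1)*(a + 1)*(a + 4)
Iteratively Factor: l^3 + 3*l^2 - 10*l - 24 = (l + 4)*(l^2 - l - 6) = (l - 3)*(l + 4)*(l + 2)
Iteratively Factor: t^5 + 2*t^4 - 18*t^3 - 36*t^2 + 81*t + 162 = (t + 3)*(t^4 - t^3 - 15*t^2 + 9*t + 54) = (t - 3)*(t + 3)*(t^3 + 2*t^2 - 9*t - 18) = (t - 3)*(t + 2)*(t + 3)*(t^2 - 9) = (t - 3)*(t + 2)*(t + 3)^2*(t - 3)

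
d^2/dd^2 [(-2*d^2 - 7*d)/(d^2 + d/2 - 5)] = 24*(-4*d^3 - 20*d^2 - 70*d - 45)/(8*d^6 + 12*d^5 - 114*d^4 - 119*d^3 + 570*d^2 + 300*d - 1000)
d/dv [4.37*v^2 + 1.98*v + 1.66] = 8.74*v + 1.98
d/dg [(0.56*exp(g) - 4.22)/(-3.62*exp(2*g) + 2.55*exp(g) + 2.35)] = (2.0272*exp(2*g) - 30.5528*exp(g) + 12.077)*exp(g)/(13.1044*exp(4*g) - 18.462*exp(3*g) - 10.5115*exp(2*g) + 11.985*exp(g) + 5.5225)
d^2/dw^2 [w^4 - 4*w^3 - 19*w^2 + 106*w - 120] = 12*w^2 - 24*w - 38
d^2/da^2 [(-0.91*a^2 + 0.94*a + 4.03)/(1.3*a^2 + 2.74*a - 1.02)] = (9.66004*a^3 + 33.62424*a^2 + 93.6078*a + 74.559512)/(2.197*a^6 + 13.8918*a^5 + 24.10824*a^4 - 1.228616*a^3 - 18.915696*a^2 + 8.552088*a - 1.061208)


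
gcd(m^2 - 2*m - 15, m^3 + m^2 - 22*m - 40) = m - 5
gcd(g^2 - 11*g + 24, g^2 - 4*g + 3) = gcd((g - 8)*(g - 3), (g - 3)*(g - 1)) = g - 3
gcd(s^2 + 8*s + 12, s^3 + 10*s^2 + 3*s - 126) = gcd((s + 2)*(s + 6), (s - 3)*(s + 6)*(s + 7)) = s + 6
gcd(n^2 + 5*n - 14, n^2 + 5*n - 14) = n^2 + 5*n - 14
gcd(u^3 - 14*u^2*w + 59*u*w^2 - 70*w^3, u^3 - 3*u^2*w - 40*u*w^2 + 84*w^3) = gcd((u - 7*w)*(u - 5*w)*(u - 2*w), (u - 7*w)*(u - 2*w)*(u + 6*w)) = u^2 - 9*u*w + 14*w^2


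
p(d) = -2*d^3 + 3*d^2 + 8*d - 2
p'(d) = -6*d^2 + 6*d + 8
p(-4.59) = 217.89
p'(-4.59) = -145.95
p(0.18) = -0.47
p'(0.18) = 8.89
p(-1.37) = -2.19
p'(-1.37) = -11.48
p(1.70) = 10.44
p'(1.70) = 0.86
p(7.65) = -660.63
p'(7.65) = -297.24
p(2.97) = -4.17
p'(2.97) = -27.11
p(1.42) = 9.68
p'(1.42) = 4.42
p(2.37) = 7.19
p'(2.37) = -11.48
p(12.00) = -2930.00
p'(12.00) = -784.00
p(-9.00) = 1627.00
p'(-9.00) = -532.00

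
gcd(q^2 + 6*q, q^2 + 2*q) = q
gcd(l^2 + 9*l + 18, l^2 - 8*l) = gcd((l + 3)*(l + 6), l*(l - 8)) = 1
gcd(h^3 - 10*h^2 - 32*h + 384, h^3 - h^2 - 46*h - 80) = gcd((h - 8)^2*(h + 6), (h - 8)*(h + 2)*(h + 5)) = h - 8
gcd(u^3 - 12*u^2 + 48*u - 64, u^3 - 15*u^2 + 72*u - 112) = u^2 - 8*u + 16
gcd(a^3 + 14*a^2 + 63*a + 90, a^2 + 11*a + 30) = a^2 + 11*a + 30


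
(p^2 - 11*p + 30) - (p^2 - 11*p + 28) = 2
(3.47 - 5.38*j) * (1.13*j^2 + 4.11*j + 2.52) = -6.0794*j^3 - 18.1907*j^2 + 0.704100000000002*j + 8.7444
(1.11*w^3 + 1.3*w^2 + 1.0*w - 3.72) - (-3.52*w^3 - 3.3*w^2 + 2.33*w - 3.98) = 4.63*w^3 + 4.6*w^2 - 1.33*w + 0.26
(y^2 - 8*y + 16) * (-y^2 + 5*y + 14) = -y^4 + 13*y^3 - 42*y^2 - 32*y + 224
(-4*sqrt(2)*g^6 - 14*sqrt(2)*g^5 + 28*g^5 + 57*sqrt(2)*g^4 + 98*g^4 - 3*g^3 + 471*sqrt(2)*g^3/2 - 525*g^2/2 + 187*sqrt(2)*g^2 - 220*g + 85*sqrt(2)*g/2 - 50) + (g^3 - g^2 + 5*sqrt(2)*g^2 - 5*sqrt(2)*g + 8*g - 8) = -4*sqrt(2)*g^6 - 14*sqrt(2)*g^5 + 28*g^5 + 57*sqrt(2)*g^4 + 98*g^4 - 2*g^3 + 471*sqrt(2)*g^3/2 - 527*g^2/2 + 192*sqrt(2)*g^2 - 212*g + 75*sqrt(2)*g/2 - 58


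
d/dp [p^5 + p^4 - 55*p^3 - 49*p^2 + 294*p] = 5*p^4 + 4*p^3 - 165*p^2 - 98*p + 294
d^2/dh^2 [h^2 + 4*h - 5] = 2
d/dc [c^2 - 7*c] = 2*c - 7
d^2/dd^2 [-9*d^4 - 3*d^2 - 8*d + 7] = -108*d^2 - 6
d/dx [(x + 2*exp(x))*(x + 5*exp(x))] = 7*x*exp(x) + 2*x + 20*exp(2*x) + 7*exp(x)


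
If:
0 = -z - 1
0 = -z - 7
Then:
No Solution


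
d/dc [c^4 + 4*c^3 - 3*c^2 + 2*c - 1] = 4*c^3 + 12*c^2 - 6*c + 2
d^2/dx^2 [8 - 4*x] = 0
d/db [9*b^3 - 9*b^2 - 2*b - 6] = 27*b^2 - 18*b - 2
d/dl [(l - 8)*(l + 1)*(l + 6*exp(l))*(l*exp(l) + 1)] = (l - 8)*(l + 1)^2*(l + 6*exp(l))*exp(l) + (l - 8)*(l + 1)*(l*exp(l) + 1)*(6*exp(l) + 1) + (l - 8)*(l + 6*exp(l))*(l*exp(l) + 1) + (l + 1)*(l + 6*exp(l))*(l*exp(l) + 1)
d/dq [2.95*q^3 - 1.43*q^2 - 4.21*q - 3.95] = 8.85*q^2 - 2.86*q - 4.21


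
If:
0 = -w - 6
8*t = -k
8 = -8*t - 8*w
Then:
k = -40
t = 5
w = -6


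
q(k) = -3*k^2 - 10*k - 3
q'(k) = -6*k - 10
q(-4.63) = -21.01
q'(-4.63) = 17.78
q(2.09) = -37.00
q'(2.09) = -22.54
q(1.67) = -28.07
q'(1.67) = -20.02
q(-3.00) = 0.00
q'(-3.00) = 8.00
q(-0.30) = -0.27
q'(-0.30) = -8.20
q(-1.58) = 5.31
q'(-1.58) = -0.52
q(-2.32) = 4.05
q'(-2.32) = 3.92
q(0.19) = -5.01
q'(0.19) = -11.14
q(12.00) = -555.00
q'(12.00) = -82.00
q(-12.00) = -315.00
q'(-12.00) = 62.00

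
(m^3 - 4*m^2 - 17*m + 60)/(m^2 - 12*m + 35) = (m^2 + m - 12)/(m - 7)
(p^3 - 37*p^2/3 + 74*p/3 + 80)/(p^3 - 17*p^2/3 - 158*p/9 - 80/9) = 3*(p - 6)/(3*p + 2)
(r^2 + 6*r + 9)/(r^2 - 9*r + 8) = (r^2 + 6*r + 9)/(r^2 - 9*r + 8)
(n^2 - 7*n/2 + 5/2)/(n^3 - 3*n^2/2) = (2*n^2 - 7*n + 5)/(n^2*(2*n - 3))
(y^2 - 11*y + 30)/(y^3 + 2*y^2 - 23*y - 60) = (y - 6)/(y^2 + 7*y + 12)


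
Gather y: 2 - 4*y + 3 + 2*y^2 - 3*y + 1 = 2*y^2 - 7*y + 6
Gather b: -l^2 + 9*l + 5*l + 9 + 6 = -l^2 + 14*l + 15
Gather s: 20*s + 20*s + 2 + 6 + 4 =40*s + 12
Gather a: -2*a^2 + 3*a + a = -2*a^2 + 4*a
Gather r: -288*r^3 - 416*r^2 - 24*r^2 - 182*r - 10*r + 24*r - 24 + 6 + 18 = -288*r^3 - 440*r^2 - 168*r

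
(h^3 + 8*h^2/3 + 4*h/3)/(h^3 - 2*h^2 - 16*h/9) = 3*(h + 2)/(3*h - 8)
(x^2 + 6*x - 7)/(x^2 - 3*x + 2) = (x + 7)/(x - 2)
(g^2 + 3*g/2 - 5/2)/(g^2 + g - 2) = (g + 5/2)/(g + 2)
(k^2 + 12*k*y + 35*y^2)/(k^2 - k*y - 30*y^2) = (-k - 7*y)/(-k + 6*y)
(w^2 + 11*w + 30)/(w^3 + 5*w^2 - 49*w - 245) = (w + 6)/(w^2 - 49)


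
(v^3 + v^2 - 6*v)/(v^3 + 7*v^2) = (v^2 + v - 6)/(v*(v + 7))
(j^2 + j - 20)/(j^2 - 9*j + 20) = (j + 5)/(j - 5)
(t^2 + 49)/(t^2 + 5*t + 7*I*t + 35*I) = (t - 7*I)/(t + 5)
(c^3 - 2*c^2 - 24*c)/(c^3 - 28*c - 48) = c/(c + 2)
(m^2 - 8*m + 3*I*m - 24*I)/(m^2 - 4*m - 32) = (m + 3*I)/(m + 4)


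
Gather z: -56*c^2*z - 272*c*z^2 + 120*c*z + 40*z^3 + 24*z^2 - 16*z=40*z^3 + z^2*(24 - 272*c) + z*(-56*c^2 + 120*c - 16)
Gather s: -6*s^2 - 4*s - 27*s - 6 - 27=-6*s^2 - 31*s - 33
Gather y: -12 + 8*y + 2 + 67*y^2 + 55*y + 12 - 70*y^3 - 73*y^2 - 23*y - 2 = -70*y^3 - 6*y^2 + 40*y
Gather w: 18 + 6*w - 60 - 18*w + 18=-12*w - 24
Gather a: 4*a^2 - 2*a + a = 4*a^2 - a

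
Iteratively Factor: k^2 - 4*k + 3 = (k - 3)*(k - 1)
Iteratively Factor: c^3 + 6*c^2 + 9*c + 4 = (c + 1)*(c^2 + 5*c + 4) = (c + 1)^2*(c + 4)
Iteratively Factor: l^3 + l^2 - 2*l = (l)*(l^2 + l - 2) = l*(l - 1)*(l + 2)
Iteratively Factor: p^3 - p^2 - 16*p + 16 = (p - 1)*(p^2 - 16) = (p - 1)*(p + 4)*(p - 4)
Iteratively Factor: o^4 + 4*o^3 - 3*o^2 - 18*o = (o)*(o^3 + 4*o^2 - 3*o - 18) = o*(o + 3)*(o^2 + o - 6) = o*(o - 2)*(o + 3)*(o + 3)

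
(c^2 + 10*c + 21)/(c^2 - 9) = (c + 7)/(c - 3)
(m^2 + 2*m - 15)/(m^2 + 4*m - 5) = (m - 3)/(m - 1)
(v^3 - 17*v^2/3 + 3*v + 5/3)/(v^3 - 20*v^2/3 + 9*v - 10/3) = (3*v + 1)/(3*v - 2)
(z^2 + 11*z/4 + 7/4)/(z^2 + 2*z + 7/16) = 4*(z + 1)/(4*z + 1)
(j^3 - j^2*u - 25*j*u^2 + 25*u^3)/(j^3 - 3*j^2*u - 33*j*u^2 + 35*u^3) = (-j + 5*u)/(-j + 7*u)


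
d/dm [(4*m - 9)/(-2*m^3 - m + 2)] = (-8*m^3 - 4*m + (4*m - 9)*(6*m^2 + 1) + 8)/(2*m^3 + m - 2)^2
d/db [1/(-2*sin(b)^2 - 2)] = 2*sin(2*b)/(3 - cos(2*b))^2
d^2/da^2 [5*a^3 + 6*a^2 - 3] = 30*a + 12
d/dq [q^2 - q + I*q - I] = 2*q - 1 + I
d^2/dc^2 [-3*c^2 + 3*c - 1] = -6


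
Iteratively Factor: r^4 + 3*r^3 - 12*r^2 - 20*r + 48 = (r + 3)*(r^3 - 12*r + 16) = (r - 2)*(r + 3)*(r^2 + 2*r - 8) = (r - 2)^2*(r + 3)*(r + 4)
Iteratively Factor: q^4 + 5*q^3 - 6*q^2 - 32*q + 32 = (q + 4)*(q^3 + q^2 - 10*q + 8) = (q - 1)*(q + 4)*(q^2 + 2*q - 8) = (q - 1)*(q + 4)^2*(q - 2)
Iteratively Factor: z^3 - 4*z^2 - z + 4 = (z - 4)*(z^2 - 1) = (z - 4)*(z - 1)*(z + 1)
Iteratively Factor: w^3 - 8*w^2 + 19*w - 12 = (w - 1)*(w^2 - 7*w + 12) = (w - 3)*(w - 1)*(w - 4)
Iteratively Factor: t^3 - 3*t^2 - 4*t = (t + 1)*(t^2 - 4*t) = (t - 4)*(t + 1)*(t)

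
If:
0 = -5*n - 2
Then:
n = -2/5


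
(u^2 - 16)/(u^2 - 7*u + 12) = (u + 4)/(u - 3)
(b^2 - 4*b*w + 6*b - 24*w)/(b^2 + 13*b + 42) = (b - 4*w)/(b + 7)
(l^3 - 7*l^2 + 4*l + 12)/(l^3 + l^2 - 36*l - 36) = (l - 2)/(l + 6)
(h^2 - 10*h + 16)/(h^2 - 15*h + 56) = (h - 2)/(h - 7)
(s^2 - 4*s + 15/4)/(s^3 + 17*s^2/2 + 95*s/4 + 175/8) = 2*(4*s^2 - 16*s + 15)/(8*s^3 + 68*s^2 + 190*s + 175)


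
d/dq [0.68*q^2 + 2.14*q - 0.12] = 1.36*q + 2.14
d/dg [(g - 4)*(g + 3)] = 2*g - 1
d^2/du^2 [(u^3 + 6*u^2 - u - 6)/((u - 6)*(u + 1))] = 120/(u^3 - 18*u^2 + 108*u - 216)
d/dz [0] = 0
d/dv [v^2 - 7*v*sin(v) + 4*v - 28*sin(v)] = -7*v*cos(v) + 2*v - 7*sin(v) - 28*cos(v) + 4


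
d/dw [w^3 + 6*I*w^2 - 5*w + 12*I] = 3*w^2 + 12*I*w - 5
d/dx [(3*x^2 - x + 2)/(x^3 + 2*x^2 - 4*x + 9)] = (-3*x^4 + 2*x^3 - 16*x^2 + 46*x - 1)/(x^6 + 4*x^5 - 4*x^4 + 2*x^3 + 52*x^2 - 72*x + 81)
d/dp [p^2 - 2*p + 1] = 2*p - 2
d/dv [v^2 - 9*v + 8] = 2*v - 9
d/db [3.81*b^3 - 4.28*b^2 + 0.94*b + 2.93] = 11.43*b^2 - 8.56*b + 0.94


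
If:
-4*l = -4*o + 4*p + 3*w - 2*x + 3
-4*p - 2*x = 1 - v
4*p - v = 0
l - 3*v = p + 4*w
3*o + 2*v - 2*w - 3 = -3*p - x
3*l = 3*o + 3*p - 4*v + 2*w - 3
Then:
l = 381/2782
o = 15/13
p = 17/2782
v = 34/1391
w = 20/1391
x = -1/2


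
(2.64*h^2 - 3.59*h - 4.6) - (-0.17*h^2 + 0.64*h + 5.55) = 2.81*h^2 - 4.23*h - 10.15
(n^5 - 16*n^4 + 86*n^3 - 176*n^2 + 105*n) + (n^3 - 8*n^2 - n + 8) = n^5 - 16*n^4 + 87*n^3 - 184*n^2 + 104*n + 8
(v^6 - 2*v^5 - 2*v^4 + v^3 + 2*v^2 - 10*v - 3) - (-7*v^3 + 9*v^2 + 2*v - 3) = v^6 - 2*v^5 - 2*v^4 + 8*v^3 - 7*v^2 - 12*v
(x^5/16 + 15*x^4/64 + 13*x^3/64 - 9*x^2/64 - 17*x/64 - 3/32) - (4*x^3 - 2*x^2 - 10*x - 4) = x^5/16 + 15*x^4/64 - 243*x^3/64 + 119*x^2/64 + 623*x/64 + 125/32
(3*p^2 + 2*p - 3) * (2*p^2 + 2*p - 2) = 6*p^4 + 10*p^3 - 8*p^2 - 10*p + 6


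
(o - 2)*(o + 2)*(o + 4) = o^3 + 4*o^2 - 4*o - 16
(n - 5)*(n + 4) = n^2 - n - 20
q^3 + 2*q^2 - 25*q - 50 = (q - 5)*(q + 2)*(q + 5)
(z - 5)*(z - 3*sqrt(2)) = z^2 - 5*z - 3*sqrt(2)*z + 15*sqrt(2)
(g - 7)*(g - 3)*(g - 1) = g^3 - 11*g^2 + 31*g - 21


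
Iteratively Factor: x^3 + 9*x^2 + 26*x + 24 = (x + 4)*(x^2 + 5*x + 6) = (x + 3)*(x + 4)*(x + 2)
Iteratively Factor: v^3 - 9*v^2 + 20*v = (v)*(v^2 - 9*v + 20) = v*(v - 4)*(v - 5)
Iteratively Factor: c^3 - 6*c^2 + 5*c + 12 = (c - 3)*(c^2 - 3*c - 4) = (c - 3)*(c + 1)*(c - 4)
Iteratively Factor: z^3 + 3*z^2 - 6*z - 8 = (z + 4)*(z^2 - z - 2) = (z + 1)*(z + 4)*(z - 2)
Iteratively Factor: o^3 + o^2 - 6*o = (o)*(o^2 + o - 6) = o*(o + 3)*(o - 2)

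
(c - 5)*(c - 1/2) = c^2 - 11*c/2 + 5/2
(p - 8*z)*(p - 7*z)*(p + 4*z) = p^3 - 11*p^2*z - 4*p*z^2 + 224*z^3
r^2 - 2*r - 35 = (r - 7)*(r + 5)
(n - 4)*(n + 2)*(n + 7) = n^3 + 5*n^2 - 22*n - 56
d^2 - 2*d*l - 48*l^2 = (d - 8*l)*(d + 6*l)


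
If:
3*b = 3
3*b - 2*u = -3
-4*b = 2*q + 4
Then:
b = 1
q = -4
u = 3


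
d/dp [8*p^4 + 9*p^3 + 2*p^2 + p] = 32*p^3 + 27*p^2 + 4*p + 1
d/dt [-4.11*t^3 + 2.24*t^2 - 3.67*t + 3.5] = -12.33*t^2 + 4.48*t - 3.67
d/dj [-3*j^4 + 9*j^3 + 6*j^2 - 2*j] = -12*j^3 + 27*j^2 + 12*j - 2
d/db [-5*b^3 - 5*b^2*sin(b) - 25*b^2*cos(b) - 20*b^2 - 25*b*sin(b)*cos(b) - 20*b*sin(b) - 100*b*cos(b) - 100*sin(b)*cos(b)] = 25*b^2*sin(b) - 5*b^2*cos(b) - 15*b^2 + 90*b*sin(b) - 70*b*cos(b) - 25*b*cos(2*b) - 40*b - 20*sin(b) - 25*sin(2*b)/2 - 100*cos(b) - 100*cos(2*b)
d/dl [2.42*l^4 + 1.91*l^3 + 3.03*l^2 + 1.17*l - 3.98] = 9.68*l^3 + 5.73*l^2 + 6.06*l + 1.17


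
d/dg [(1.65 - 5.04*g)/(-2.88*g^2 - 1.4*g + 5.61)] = (-14.5152*g^2 + 9.504*g - 25.9644)/(8.2944*g^4 + 8.064*g^3 - 30.3536*g^2 - 15.708*g + 31.4721)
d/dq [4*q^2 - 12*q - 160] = 8*q - 12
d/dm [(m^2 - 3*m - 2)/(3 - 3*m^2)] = (-m^2 - 2*m/3 - 1)/(m^4 - 2*m^2 + 1)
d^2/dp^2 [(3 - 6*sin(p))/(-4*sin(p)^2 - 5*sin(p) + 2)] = 3*(-32*sin(p)^5 + 104*sin(p)^4 + 28*sin(p)^3 - 59*sin(p)^2 - 22*sin(p) - 26)/(5*sin(p) - 2*cos(2*p))^3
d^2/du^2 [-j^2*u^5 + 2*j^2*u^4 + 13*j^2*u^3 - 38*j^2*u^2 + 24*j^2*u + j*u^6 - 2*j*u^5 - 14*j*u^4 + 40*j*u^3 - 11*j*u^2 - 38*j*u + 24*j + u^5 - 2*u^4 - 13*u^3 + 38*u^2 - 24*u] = -20*j^2*u^3 + 24*j^2*u^2 + 78*j^2*u - 76*j^2 + 30*j*u^4 - 40*j*u^3 - 168*j*u^2 + 240*j*u - 22*j + 20*u^3 - 24*u^2 - 78*u + 76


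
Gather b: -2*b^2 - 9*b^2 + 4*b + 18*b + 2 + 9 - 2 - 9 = -11*b^2 + 22*b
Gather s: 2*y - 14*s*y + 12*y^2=-14*s*y + 12*y^2 + 2*y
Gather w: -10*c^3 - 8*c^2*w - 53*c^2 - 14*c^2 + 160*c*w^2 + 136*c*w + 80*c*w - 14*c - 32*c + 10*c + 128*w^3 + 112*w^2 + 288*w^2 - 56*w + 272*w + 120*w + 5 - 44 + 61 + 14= -10*c^3 - 67*c^2 - 36*c + 128*w^3 + w^2*(160*c + 400) + w*(-8*c^2 + 216*c + 336) + 36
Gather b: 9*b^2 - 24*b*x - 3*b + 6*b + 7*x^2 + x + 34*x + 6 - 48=9*b^2 + b*(3 - 24*x) + 7*x^2 + 35*x - 42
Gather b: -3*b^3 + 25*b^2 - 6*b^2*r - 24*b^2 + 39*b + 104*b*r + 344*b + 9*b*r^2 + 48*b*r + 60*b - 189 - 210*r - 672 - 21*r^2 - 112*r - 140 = -3*b^3 + b^2*(1 - 6*r) + b*(9*r^2 + 152*r + 443) - 21*r^2 - 322*r - 1001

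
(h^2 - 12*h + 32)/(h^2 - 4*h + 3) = (h^2 - 12*h + 32)/(h^2 - 4*h + 3)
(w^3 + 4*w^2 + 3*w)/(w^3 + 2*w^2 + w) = (w + 3)/(w + 1)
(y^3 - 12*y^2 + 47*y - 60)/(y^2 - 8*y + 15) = y - 4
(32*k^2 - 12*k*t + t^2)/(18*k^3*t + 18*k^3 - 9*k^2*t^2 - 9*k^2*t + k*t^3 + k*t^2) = (32*k^2 - 12*k*t + t^2)/(k*(18*k^2*t + 18*k^2 - 9*k*t^2 - 9*k*t + t^3 + t^2))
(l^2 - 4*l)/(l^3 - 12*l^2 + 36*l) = (l - 4)/(l^2 - 12*l + 36)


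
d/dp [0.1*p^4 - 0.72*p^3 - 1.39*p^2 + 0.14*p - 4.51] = 0.4*p^3 - 2.16*p^2 - 2.78*p + 0.14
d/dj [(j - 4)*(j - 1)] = 2*j - 5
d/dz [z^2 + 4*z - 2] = 2*z + 4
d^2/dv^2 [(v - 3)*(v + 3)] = 2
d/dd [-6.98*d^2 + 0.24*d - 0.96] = 0.24 - 13.96*d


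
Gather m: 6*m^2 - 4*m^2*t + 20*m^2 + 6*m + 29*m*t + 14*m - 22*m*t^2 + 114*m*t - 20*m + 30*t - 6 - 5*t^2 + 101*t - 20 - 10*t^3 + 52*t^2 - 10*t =m^2*(26 - 4*t) + m*(-22*t^2 + 143*t) - 10*t^3 + 47*t^2 + 121*t - 26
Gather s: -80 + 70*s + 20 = 70*s - 60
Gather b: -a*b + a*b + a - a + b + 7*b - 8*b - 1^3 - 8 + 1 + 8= 0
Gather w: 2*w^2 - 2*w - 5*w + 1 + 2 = 2*w^2 - 7*w + 3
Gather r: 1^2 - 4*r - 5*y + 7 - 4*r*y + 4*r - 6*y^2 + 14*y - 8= -4*r*y - 6*y^2 + 9*y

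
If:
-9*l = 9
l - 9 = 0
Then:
No Solution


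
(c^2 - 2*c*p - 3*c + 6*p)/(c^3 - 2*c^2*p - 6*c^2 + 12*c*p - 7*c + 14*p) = (c - 3)/(c^2 - 6*c - 7)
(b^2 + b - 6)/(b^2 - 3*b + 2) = (b + 3)/(b - 1)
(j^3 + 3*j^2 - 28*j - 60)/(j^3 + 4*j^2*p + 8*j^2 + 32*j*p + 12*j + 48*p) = (j - 5)/(j + 4*p)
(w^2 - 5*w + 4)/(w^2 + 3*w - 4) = (w - 4)/(w + 4)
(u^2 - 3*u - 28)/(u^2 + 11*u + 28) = (u - 7)/(u + 7)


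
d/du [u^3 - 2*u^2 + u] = 3*u^2 - 4*u + 1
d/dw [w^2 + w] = 2*w + 1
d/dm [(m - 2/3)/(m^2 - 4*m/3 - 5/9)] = 9*(9*m^2 - 12*m - 2*(3*m - 2)^2 - 5)/(-9*m^2 + 12*m + 5)^2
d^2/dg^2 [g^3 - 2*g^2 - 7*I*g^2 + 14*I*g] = 6*g - 4 - 14*I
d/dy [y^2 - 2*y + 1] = 2*y - 2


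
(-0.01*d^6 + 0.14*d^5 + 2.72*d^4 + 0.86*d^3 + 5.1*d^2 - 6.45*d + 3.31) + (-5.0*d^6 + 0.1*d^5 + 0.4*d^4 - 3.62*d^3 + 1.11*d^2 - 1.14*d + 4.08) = -5.01*d^6 + 0.24*d^5 + 3.12*d^4 - 2.76*d^3 + 6.21*d^2 - 7.59*d + 7.39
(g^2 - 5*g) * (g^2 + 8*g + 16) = g^4 + 3*g^3 - 24*g^2 - 80*g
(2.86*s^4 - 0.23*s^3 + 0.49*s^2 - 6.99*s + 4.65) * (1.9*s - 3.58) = 5.434*s^5 - 10.6758*s^4 + 1.7544*s^3 - 15.0352*s^2 + 33.8592*s - 16.647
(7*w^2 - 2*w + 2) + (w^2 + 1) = 8*w^2 - 2*w + 3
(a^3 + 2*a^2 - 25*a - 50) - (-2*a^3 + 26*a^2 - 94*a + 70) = 3*a^3 - 24*a^2 + 69*a - 120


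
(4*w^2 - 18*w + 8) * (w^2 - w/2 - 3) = 4*w^4 - 20*w^3 + 5*w^2 + 50*w - 24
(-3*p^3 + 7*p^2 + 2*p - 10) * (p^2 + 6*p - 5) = -3*p^5 - 11*p^4 + 59*p^3 - 33*p^2 - 70*p + 50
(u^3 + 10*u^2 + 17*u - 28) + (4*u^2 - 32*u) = u^3 + 14*u^2 - 15*u - 28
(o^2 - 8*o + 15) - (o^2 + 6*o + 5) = 10 - 14*o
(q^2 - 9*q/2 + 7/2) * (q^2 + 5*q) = q^4 + q^3/2 - 19*q^2 + 35*q/2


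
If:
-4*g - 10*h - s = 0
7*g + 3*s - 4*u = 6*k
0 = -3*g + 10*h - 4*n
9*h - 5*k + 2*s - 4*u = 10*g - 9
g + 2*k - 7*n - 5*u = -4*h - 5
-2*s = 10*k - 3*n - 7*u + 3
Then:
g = 3750/29581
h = -11957/29581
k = 9704/29581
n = -32705/29581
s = 104570/29581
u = 70434/29581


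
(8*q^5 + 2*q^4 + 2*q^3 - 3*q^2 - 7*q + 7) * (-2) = -16*q^5 - 4*q^4 - 4*q^3 + 6*q^2 + 14*q - 14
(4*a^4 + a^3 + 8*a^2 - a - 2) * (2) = 8*a^4 + 2*a^3 + 16*a^2 - 2*a - 4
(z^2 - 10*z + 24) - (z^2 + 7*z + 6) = 18 - 17*z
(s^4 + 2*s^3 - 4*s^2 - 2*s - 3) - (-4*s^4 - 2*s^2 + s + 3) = 5*s^4 + 2*s^3 - 2*s^2 - 3*s - 6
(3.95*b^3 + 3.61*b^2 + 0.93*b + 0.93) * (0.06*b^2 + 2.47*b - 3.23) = 0.237*b^5 + 9.9731*b^4 - 3.786*b^3 - 9.3074*b^2 - 0.7068*b - 3.0039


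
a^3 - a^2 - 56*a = a*(a - 8)*(a + 7)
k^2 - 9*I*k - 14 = (k - 7*I)*(k - 2*I)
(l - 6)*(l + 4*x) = l^2 + 4*l*x - 6*l - 24*x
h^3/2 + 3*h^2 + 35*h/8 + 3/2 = (h/2 + 1/4)*(h + 3/2)*(h + 4)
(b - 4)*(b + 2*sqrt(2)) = b^2 - 4*b + 2*sqrt(2)*b - 8*sqrt(2)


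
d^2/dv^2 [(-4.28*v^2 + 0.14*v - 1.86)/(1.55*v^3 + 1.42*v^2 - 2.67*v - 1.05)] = (-20.5654*v^6 + 2.01810000000003*v^5 - 158.05164*v^4 - 193.752572*v^3 - 11.872044*v^2 + 25.401564*v - 42.288408)/(3.723875*v^9 + 10.23465*v^8 - 9.867765*v^7 - 39.964607*v^6 + 3.131721*v^5 + 50.090004*v^4 + 9.978282*v^3 - 17.759385*v^2 - 8.831025*v - 1.157625)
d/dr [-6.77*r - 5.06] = -6.77000000000000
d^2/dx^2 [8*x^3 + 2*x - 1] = 48*x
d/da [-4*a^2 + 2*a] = 2 - 8*a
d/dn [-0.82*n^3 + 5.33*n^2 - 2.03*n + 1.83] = -2.46*n^2 + 10.66*n - 2.03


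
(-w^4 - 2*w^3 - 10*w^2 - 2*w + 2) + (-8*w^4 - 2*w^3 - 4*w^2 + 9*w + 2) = -9*w^4 - 4*w^3 - 14*w^2 + 7*w + 4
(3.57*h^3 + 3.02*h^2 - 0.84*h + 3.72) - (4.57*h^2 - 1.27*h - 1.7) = 3.57*h^3 - 1.55*h^2 + 0.43*h + 5.42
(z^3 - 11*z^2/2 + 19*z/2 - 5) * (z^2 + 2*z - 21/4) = z^5 - 7*z^4/2 - 27*z^3/4 + 343*z^2/8 - 479*z/8 + 105/4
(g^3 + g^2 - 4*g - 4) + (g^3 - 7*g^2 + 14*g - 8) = 2*g^3 - 6*g^2 + 10*g - 12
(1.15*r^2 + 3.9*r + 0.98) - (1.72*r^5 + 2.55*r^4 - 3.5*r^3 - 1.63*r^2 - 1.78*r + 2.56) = -1.72*r^5 - 2.55*r^4 + 3.5*r^3 + 2.78*r^2 + 5.68*r - 1.58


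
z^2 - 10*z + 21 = (z - 7)*(z - 3)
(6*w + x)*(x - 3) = 6*w*x - 18*w + x^2 - 3*x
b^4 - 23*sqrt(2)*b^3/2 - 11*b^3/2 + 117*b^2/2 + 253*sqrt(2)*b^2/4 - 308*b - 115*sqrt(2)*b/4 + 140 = (b - 5)*(b - 1/2)*(b - 8*sqrt(2))*(b - 7*sqrt(2)/2)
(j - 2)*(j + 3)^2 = j^3 + 4*j^2 - 3*j - 18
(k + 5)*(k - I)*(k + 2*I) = k^3 + 5*k^2 + I*k^2 + 2*k + 5*I*k + 10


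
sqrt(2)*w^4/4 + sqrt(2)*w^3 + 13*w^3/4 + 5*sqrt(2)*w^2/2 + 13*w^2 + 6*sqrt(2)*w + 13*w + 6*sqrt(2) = (w/2 + 1)*(w + 2)*(w + 6*sqrt(2))*(sqrt(2)*w/2 + 1/2)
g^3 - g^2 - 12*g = g*(g - 4)*(g + 3)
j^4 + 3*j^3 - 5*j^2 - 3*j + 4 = (j - 1)^2*(j + 1)*(j + 4)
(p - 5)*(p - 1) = p^2 - 6*p + 5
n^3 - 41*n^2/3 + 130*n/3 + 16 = (n - 8)*(n - 6)*(n + 1/3)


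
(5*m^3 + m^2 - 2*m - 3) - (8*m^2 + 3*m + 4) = 5*m^3 - 7*m^2 - 5*m - 7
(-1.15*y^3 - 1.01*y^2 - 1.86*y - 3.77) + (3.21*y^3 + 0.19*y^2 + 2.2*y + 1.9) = 2.06*y^3 - 0.82*y^2 + 0.34*y - 1.87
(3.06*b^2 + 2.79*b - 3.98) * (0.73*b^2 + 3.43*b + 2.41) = 2.2338*b^4 + 12.5325*b^3 + 14.0389*b^2 - 6.9275*b - 9.5918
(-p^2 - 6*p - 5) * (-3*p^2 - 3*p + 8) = 3*p^4 + 21*p^3 + 25*p^2 - 33*p - 40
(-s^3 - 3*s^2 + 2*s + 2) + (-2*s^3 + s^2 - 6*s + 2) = -3*s^3 - 2*s^2 - 4*s + 4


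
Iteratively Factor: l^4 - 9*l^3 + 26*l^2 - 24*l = (l - 2)*(l^3 - 7*l^2 + 12*l) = l*(l - 2)*(l^2 - 7*l + 12) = l*(l - 4)*(l - 2)*(l - 3)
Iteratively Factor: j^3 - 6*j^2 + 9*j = (j - 3)*(j^2 - 3*j) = j*(j - 3)*(j - 3)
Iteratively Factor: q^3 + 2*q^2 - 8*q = (q - 2)*(q^2 + 4*q) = q*(q - 2)*(q + 4)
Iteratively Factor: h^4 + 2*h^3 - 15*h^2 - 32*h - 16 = (h + 1)*(h^3 + h^2 - 16*h - 16) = (h + 1)^2*(h^2 - 16) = (h - 4)*(h + 1)^2*(h + 4)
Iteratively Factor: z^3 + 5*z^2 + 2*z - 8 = (z - 1)*(z^2 + 6*z + 8) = (z - 1)*(z + 2)*(z + 4)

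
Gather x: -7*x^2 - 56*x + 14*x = -7*x^2 - 42*x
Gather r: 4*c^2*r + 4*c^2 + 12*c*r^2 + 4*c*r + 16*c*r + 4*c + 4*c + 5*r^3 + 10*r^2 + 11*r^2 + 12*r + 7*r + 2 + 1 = 4*c^2 + 8*c + 5*r^3 + r^2*(12*c + 21) + r*(4*c^2 + 20*c + 19) + 3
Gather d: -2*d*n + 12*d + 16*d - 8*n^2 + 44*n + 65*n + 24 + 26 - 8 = d*(28 - 2*n) - 8*n^2 + 109*n + 42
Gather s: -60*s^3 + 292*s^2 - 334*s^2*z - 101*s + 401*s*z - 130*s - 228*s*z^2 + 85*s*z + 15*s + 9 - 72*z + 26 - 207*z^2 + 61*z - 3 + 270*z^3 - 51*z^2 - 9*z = -60*s^3 + s^2*(292 - 334*z) + s*(-228*z^2 + 486*z - 216) + 270*z^3 - 258*z^2 - 20*z + 32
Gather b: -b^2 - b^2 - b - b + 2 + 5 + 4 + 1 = -2*b^2 - 2*b + 12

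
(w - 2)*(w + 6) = w^2 + 4*w - 12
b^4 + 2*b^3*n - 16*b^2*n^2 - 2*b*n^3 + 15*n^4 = (b - 3*n)*(b - n)*(b + n)*(b + 5*n)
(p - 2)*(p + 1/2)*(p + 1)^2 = p^4 + p^3/2 - 3*p^2 - 7*p/2 - 1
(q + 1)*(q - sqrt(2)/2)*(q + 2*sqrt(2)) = q^3 + q^2 + 3*sqrt(2)*q^2/2 - 2*q + 3*sqrt(2)*q/2 - 2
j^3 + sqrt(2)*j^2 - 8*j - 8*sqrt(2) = (j - 2*sqrt(2))*(j + sqrt(2))*(j + 2*sqrt(2))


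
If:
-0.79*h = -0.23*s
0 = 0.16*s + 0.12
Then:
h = -0.22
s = -0.75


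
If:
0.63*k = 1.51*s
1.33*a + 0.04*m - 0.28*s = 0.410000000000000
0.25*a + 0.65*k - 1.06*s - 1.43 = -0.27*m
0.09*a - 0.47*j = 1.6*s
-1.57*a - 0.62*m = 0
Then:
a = 1.23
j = -13.20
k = 9.46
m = -3.12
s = 3.95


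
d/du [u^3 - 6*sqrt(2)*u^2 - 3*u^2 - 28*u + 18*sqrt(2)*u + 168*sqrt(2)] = 3*u^2 - 12*sqrt(2)*u - 6*u - 28 + 18*sqrt(2)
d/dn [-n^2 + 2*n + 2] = 2 - 2*n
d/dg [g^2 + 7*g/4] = 2*g + 7/4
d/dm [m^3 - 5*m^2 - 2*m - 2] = 3*m^2 - 10*m - 2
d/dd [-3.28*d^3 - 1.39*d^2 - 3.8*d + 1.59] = -9.84*d^2 - 2.78*d - 3.8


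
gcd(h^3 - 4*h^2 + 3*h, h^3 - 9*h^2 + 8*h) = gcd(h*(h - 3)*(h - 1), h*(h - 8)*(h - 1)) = h^2 - h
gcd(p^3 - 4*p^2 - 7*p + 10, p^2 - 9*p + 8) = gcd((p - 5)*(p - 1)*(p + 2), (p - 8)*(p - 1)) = p - 1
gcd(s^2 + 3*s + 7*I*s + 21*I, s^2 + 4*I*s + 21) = s + 7*I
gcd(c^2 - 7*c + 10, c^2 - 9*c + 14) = c - 2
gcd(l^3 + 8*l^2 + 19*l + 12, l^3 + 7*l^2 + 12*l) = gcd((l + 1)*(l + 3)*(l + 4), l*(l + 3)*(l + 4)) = l^2 + 7*l + 12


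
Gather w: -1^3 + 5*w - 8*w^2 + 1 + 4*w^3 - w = 4*w^3 - 8*w^2 + 4*w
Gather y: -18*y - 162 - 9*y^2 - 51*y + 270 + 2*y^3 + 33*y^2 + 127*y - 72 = 2*y^3 + 24*y^2 + 58*y + 36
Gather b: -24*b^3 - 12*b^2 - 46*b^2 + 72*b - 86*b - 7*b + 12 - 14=-24*b^3 - 58*b^2 - 21*b - 2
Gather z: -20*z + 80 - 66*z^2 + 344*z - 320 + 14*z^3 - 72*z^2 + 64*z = 14*z^3 - 138*z^2 + 388*z - 240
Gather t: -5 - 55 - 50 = -110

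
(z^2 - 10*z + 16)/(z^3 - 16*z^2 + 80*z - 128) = (z - 2)/(z^2 - 8*z + 16)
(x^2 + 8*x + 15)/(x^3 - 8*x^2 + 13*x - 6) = (x^2 + 8*x + 15)/(x^3 - 8*x^2 + 13*x - 6)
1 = 1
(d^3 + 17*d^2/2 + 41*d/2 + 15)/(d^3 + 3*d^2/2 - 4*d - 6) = (d + 5)/(d - 2)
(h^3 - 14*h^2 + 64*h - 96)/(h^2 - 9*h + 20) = (h^2 - 10*h + 24)/(h - 5)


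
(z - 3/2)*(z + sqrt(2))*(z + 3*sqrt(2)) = z^3 - 3*z^2/2 + 4*sqrt(2)*z^2 - 6*sqrt(2)*z + 6*z - 9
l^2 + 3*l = l*(l + 3)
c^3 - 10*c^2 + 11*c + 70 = (c - 7)*(c - 5)*(c + 2)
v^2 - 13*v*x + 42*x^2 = (v - 7*x)*(v - 6*x)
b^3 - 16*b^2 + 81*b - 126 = (b - 7)*(b - 6)*(b - 3)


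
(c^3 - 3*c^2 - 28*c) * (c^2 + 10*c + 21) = c^5 + 7*c^4 - 37*c^3 - 343*c^2 - 588*c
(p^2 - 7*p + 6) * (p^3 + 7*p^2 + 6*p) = p^5 - 37*p^3 + 36*p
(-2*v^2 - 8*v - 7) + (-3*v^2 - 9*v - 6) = -5*v^2 - 17*v - 13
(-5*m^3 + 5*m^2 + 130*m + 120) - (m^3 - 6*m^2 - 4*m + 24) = -6*m^3 + 11*m^2 + 134*m + 96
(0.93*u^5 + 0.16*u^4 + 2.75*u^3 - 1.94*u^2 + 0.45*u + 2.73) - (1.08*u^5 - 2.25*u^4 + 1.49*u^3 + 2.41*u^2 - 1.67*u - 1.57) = -0.15*u^5 + 2.41*u^4 + 1.26*u^3 - 4.35*u^2 + 2.12*u + 4.3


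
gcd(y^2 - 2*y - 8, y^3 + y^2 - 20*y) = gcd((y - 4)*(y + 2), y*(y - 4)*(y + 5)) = y - 4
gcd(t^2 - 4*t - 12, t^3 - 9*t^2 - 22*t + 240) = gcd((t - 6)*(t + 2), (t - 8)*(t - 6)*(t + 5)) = t - 6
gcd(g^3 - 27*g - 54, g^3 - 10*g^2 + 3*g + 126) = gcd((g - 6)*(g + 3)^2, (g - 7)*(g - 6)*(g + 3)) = g^2 - 3*g - 18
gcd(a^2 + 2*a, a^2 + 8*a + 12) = a + 2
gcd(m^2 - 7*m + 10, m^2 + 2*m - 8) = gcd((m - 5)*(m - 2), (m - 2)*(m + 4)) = m - 2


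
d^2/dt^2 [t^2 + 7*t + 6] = 2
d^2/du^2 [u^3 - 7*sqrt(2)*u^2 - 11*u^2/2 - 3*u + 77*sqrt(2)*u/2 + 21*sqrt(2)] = 6*u - 14*sqrt(2) - 11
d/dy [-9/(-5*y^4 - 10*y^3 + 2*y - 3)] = 18*(-10*y^3 - 15*y^2 + 1)/(5*y^4 + 10*y^3 - 2*y + 3)^2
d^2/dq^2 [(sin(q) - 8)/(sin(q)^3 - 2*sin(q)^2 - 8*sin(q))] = 2*(-2*sin(q)^4 + 39*sin(q)^3 - 103*sin(q)^2 - 46*sin(q) + 332 + 352/sin(q) - 384/sin(q)^2 - 512/sin(q)^3)/((sin(q) - 4)^3*(sin(q) + 2)^3)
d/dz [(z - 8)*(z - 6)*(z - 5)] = 3*z^2 - 38*z + 118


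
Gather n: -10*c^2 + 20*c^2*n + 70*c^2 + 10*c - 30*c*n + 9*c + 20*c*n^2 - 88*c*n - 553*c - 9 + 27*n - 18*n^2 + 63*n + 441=60*c^2 - 534*c + n^2*(20*c - 18) + n*(20*c^2 - 118*c + 90) + 432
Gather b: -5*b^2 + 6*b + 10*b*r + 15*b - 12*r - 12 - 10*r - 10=-5*b^2 + b*(10*r + 21) - 22*r - 22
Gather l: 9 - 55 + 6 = -40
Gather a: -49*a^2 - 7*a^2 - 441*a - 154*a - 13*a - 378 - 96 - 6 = -56*a^2 - 608*a - 480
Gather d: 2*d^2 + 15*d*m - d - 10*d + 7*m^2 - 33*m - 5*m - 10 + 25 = 2*d^2 + d*(15*m - 11) + 7*m^2 - 38*m + 15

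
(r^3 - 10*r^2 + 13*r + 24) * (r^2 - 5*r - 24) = r^5 - 15*r^4 + 39*r^3 + 199*r^2 - 432*r - 576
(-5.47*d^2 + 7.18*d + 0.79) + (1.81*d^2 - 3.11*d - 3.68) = -3.66*d^2 + 4.07*d - 2.89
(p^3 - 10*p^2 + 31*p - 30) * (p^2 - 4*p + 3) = p^5 - 14*p^4 + 74*p^3 - 184*p^2 + 213*p - 90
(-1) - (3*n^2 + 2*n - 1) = -3*n^2 - 2*n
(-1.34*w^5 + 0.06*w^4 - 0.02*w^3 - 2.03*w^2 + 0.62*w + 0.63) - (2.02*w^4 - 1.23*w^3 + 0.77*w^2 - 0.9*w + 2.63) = -1.34*w^5 - 1.96*w^4 + 1.21*w^3 - 2.8*w^2 + 1.52*w - 2.0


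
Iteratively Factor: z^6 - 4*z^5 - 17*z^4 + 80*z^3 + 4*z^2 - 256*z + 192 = (z - 4)*(z^5 - 17*z^3 + 12*z^2 + 52*z - 48) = (z - 4)*(z + 2)*(z^4 - 2*z^3 - 13*z^2 + 38*z - 24) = (z - 4)*(z - 2)*(z + 2)*(z^3 - 13*z + 12) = (z - 4)*(z - 3)*(z - 2)*(z + 2)*(z^2 + 3*z - 4) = (z - 4)*(z - 3)*(z - 2)*(z + 2)*(z + 4)*(z - 1)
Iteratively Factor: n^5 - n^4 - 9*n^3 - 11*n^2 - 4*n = (n)*(n^4 - n^3 - 9*n^2 - 11*n - 4) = n*(n + 1)*(n^3 - 2*n^2 - 7*n - 4) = n*(n + 1)^2*(n^2 - 3*n - 4) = n*(n - 4)*(n + 1)^2*(n + 1)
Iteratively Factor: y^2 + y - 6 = (y + 3)*(y - 2)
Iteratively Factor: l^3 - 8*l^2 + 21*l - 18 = (l - 3)*(l^2 - 5*l + 6) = (l - 3)^2*(l - 2)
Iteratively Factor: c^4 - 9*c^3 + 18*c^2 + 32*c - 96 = (c + 2)*(c^3 - 11*c^2 + 40*c - 48) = (c - 3)*(c + 2)*(c^2 - 8*c + 16) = (c - 4)*(c - 3)*(c + 2)*(c - 4)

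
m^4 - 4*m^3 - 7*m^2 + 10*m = m*(m - 5)*(m - 1)*(m + 2)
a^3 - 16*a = a*(a - 4)*(a + 4)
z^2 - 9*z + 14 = (z - 7)*(z - 2)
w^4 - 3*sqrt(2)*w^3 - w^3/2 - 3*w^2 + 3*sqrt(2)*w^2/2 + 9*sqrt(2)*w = w*(w - 2)*(w + 3/2)*(w - 3*sqrt(2))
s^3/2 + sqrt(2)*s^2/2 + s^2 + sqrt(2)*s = s*(s/2 + 1)*(s + sqrt(2))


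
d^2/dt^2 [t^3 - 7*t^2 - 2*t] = 6*t - 14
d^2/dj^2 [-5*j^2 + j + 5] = -10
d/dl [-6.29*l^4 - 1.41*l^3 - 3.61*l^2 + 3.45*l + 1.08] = -25.16*l^3 - 4.23*l^2 - 7.22*l + 3.45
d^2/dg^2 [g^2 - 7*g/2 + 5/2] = 2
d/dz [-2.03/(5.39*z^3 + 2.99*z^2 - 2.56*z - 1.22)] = (32.8251*z^2 + 12.1394*z - 5.1968)/(5.39*z^3 + 2.99*z^2 - 2.56*z - 1.22)^2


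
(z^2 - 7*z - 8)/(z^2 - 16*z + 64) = (z + 1)/(z - 8)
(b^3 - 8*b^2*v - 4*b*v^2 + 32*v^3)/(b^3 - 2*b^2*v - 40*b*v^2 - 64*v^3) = (b - 2*v)/(b + 4*v)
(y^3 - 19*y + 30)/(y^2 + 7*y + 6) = (y^3 - 19*y + 30)/(y^2 + 7*y + 6)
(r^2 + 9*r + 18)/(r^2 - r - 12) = (r + 6)/(r - 4)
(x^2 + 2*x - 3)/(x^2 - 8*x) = (x^2 + 2*x - 3)/(x*(x - 8))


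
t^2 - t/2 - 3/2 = (t - 3/2)*(t + 1)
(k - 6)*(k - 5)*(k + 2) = k^3 - 9*k^2 + 8*k + 60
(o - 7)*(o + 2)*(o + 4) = o^3 - o^2 - 34*o - 56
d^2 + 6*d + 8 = (d + 2)*(d + 4)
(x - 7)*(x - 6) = x^2 - 13*x + 42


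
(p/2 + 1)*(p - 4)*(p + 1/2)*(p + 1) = p^4/2 - p^3/4 - 21*p^2/4 - 13*p/2 - 2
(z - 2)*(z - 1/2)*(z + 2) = z^3 - z^2/2 - 4*z + 2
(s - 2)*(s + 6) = s^2 + 4*s - 12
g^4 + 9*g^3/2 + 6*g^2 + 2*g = g*(g + 1/2)*(g + 2)^2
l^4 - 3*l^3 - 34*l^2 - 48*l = l*(l - 8)*(l + 2)*(l + 3)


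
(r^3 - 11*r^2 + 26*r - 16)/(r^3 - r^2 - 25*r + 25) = (r^2 - 10*r + 16)/(r^2 - 25)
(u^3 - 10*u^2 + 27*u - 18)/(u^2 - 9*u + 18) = u - 1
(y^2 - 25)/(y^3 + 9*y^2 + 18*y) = (y^2 - 25)/(y*(y^2 + 9*y + 18))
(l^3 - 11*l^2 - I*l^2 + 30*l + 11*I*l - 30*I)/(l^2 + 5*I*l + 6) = (l^2 - 11*l + 30)/(l + 6*I)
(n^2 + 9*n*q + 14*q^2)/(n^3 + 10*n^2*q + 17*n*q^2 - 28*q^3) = (-n - 2*q)/(-n^2 - 3*n*q + 4*q^2)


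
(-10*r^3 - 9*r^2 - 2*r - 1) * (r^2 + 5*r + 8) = -10*r^5 - 59*r^4 - 127*r^3 - 83*r^2 - 21*r - 8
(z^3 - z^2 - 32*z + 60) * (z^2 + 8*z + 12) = z^5 + 7*z^4 - 28*z^3 - 208*z^2 + 96*z + 720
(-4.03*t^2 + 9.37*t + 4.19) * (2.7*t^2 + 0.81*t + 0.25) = -10.881*t^4 + 22.0347*t^3 + 17.8952*t^2 + 5.7364*t + 1.0475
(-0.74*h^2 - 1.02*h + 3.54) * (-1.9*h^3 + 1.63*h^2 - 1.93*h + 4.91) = 1.406*h^5 + 0.7318*h^4 - 6.9604*h^3 + 4.1054*h^2 - 11.8404*h + 17.3814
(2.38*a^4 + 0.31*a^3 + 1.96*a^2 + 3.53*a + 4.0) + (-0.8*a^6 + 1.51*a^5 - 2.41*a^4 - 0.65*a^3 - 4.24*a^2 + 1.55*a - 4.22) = -0.8*a^6 + 1.51*a^5 - 0.0300000000000002*a^4 - 0.34*a^3 - 2.28*a^2 + 5.08*a - 0.22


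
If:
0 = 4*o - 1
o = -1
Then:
No Solution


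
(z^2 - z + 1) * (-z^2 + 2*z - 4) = -z^4 + 3*z^3 - 7*z^2 + 6*z - 4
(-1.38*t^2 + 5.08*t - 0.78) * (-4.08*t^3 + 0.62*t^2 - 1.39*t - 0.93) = 5.6304*t^5 - 21.582*t^4 + 8.2502*t^3 - 6.2614*t^2 - 3.6402*t + 0.7254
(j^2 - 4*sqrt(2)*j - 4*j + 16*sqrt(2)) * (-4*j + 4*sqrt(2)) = -4*j^3 + 16*j^2 + 20*sqrt(2)*j^2 - 80*sqrt(2)*j - 32*j + 128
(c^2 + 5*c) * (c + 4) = c^3 + 9*c^2 + 20*c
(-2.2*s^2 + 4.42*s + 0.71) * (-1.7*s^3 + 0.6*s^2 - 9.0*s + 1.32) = 3.74*s^5 - 8.834*s^4 + 21.245*s^3 - 42.258*s^2 - 0.555599999999999*s + 0.9372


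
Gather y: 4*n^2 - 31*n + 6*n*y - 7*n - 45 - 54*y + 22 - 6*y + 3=4*n^2 - 38*n + y*(6*n - 60) - 20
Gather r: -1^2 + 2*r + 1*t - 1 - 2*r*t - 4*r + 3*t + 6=r*(-2*t - 2) + 4*t + 4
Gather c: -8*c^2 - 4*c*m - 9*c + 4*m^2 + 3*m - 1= -8*c^2 + c*(-4*m - 9) + 4*m^2 + 3*m - 1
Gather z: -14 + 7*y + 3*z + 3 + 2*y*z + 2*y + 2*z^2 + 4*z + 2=9*y + 2*z^2 + z*(2*y + 7) - 9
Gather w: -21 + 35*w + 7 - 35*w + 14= 0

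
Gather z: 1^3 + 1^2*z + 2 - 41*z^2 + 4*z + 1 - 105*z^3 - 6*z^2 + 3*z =-105*z^3 - 47*z^2 + 8*z + 4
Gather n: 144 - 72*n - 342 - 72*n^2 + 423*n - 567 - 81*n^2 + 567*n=-153*n^2 + 918*n - 765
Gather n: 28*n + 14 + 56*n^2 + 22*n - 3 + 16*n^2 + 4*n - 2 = 72*n^2 + 54*n + 9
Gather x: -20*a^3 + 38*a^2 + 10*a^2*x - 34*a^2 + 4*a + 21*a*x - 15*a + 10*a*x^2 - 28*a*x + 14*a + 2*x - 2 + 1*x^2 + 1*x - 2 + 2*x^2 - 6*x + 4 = -20*a^3 + 4*a^2 + 3*a + x^2*(10*a + 3) + x*(10*a^2 - 7*a - 3)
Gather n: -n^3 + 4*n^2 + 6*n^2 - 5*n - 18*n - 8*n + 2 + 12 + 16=-n^3 + 10*n^2 - 31*n + 30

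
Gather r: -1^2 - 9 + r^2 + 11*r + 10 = r^2 + 11*r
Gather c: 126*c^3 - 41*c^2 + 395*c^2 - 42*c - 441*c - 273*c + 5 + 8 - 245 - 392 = 126*c^3 + 354*c^2 - 756*c - 624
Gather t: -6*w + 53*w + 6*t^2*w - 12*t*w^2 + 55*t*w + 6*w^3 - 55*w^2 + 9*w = 6*t^2*w + t*(-12*w^2 + 55*w) + 6*w^3 - 55*w^2 + 56*w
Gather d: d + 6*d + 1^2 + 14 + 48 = 7*d + 63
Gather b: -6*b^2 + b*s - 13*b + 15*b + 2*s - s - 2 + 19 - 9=-6*b^2 + b*(s + 2) + s + 8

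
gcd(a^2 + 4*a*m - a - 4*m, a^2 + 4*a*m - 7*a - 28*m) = a + 4*m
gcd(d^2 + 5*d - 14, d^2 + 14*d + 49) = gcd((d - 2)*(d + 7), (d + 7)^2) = d + 7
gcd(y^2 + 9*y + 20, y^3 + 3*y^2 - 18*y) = 1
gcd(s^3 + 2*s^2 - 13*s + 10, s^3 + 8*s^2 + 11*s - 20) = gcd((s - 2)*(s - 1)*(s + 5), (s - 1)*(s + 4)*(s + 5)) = s^2 + 4*s - 5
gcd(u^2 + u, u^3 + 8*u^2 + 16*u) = u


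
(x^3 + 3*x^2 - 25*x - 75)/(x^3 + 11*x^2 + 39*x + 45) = (x - 5)/(x + 3)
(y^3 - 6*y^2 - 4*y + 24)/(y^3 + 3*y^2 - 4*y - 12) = (y - 6)/(y + 3)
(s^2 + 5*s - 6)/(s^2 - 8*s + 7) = (s + 6)/(s - 7)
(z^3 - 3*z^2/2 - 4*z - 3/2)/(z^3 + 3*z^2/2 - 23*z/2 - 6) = (z + 1)/(z + 4)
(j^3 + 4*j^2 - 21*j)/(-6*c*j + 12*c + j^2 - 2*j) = j*(-j^2 - 4*j + 21)/(6*c*j - 12*c - j^2 + 2*j)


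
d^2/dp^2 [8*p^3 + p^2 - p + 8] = 48*p + 2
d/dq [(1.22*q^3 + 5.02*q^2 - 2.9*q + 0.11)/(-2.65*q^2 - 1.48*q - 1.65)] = (-3.233*q^4 - 3.6112*q^3 - 21.1536*q^2 - 15.983*q + 4.9478)/(7.0225*q^4 + 7.844*q^3 + 10.9354*q^2 + 4.884*q + 2.7225)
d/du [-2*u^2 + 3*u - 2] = 3 - 4*u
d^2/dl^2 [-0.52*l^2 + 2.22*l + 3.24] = -1.04000000000000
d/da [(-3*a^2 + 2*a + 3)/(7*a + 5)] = (-21*a^2 - 30*a - 11)/(49*a^2 + 70*a + 25)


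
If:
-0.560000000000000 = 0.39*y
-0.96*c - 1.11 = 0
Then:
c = -1.16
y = -1.44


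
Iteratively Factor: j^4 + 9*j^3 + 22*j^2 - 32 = (j + 2)*(j^3 + 7*j^2 + 8*j - 16) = (j + 2)*(j + 4)*(j^2 + 3*j - 4) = (j + 2)*(j + 4)^2*(j - 1)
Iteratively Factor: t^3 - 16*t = (t - 4)*(t^2 + 4*t) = (t - 4)*(t + 4)*(t)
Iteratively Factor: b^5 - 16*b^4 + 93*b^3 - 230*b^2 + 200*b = (b - 5)*(b^4 - 11*b^3 + 38*b^2 - 40*b) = (b - 5)*(b - 4)*(b^3 - 7*b^2 + 10*b) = b*(b - 5)*(b - 4)*(b^2 - 7*b + 10) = b*(b - 5)*(b - 4)*(b - 2)*(b - 5)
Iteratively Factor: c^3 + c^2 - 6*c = (c + 3)*(c^2 - 2*c) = (c - 2)*(c + 3)*(c)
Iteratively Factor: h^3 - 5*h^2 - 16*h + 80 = (h - 4)*(h^2 - h - 20) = (h - 5)*(h - 4)*(h + 4)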